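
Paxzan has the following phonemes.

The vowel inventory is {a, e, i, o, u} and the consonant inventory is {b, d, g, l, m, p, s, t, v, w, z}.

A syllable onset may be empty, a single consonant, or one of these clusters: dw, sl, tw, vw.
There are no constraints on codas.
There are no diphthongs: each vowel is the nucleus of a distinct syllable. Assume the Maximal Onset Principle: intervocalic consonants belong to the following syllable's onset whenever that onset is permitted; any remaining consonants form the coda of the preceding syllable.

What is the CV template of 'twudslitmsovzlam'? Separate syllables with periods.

CCVC.CCVCC.CVCC.CVC

Vowels present: u, i, o, a; each is a nucleus, giving 4 syllables.
Between /u/ (V1) and /i/ (V2): /dsl/ — longest licit onset from the right is /sl/, leaving /d/ as coda.
Between /i/ (V2) and /o/ (V3): /tms/ splits as /tm/ + /s/ (/s/ is the longest suffix that is a licit onset).
Between /o/ (V3) and /a/ (V4): /vzl/ — longest licit onset from the right is /l/, leaving /vz/ as coda.
Result: twud.slitm.sovz.lam.
Mapping each syllable to C/V: /twud/ → CCVC, /slitm/ → CCVCC, /sovz/ → CVCC, /lam/ → CVC.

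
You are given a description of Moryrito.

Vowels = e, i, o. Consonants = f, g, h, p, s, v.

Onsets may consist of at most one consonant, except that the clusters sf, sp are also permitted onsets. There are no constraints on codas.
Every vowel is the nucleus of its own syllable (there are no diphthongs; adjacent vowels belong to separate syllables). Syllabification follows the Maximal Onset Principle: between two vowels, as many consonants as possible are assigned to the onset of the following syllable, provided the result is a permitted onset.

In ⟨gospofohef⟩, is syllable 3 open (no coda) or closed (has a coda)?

open

The vowels are o, o, o, e — 4 nuclei, so 4 syllables.
Between /o/ (V1) and /o/ (V2): /sp/ is a licit onset in full, so it all attaches to the next syllable.
Between /o/ (V2) and /o/ (V3): just /f/ — single C goes to the following onset.
Between /o/ (V3) and /e/ (V4): /h/ → onset of the next syllable (single consonants are always licit onsets).
So the parse is go.spo.fo.hef.
Syllable 3 is /fo/; it ends in its nucleus with no coda, so it is open.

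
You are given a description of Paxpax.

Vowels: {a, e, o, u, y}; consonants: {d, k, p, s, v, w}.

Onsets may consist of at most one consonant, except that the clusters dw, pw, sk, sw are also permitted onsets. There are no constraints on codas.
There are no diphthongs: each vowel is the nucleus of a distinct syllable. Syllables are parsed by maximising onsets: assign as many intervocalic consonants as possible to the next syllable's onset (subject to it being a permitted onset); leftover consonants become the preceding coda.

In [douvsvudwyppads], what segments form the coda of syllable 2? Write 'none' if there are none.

vs

The vowels are o, u, u, y, a — 5 nuclei, so 5 syllables.
V1 /o/ – V2 /u/: nothing intervenes; syllable break is V.V.
V2 /u/ – V3 /u/: cluster /vsv/ — the longest permitted-onset suffix is /v/; onset = /v/, preceding coda = /vs/.
V3 /u/ – V4 /y/: cluster /dw/ — /dw/ is itself a permitted onset, so the whole cluster goes right; preceding coda = ∅.
V4 /y/ – V5 /a/: /pp/ splits as /p/ + /p/ (/p/ is the longest suffix that is a licit onset).
Syllabification: do.uvs.vu.dwyp.pads.
Syllable 2 is /uvs/: onset ∅, nucleus /u/, coda /vs/.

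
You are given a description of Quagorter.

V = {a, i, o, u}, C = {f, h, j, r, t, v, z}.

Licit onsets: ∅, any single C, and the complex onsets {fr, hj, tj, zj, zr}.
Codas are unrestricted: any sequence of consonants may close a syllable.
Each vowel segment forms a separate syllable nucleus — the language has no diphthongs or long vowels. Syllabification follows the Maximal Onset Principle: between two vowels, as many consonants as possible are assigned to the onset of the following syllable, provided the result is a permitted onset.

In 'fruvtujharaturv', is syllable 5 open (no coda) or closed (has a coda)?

closed

The vowels are u, u, a, a, u — 5 nuclei, so 5 syllables.
Between /u/ (V1) and /u/ (V2): /vt/ — longest licit onset from the right is /t/, leaving /v/ as coda.
Between /u/ (V2) and /a/ (V3): /jh/; trying suffixes from longest down, /h/ is the first permitted one, so coda /j/ | onset /h/.
Between /a/ (V3) and /a/ (V4): just /r/ — single C goes to the following onset.
Between /a/ (V4) and /u/ (V5): /t/ is a single consonant, so it becomes the next onset.
Putting it together: fruv.tuj.ha.ra.turv.
Syllable 5 is /turv/ with coda /rv/, so it is closed.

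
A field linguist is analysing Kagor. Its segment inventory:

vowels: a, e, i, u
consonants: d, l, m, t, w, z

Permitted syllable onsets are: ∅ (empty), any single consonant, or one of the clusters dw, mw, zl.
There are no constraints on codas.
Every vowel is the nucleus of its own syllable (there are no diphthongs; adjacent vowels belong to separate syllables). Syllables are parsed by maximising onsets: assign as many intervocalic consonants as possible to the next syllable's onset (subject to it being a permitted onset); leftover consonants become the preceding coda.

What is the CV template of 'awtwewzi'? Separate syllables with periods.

Nuclei (vowels): a, e, i → 3 syllables.
Between /a/ (V1) and /e/ (V2): /wtw/ splits as /wt/ + /w/ (/w/ is the longest suffix that is a licit onset).
Between /e/ (V2) and /i/ (V3): /wz/ splits as /w/ + /z/ (/z/ is the longest suffix that is a licit onset).
Syllabification: awt.wew.zi.
Mapping each syllable to C/V: /awt/ → VCC, /wew/ → CVC, /zi/ → CV.

VCC.CVC.CV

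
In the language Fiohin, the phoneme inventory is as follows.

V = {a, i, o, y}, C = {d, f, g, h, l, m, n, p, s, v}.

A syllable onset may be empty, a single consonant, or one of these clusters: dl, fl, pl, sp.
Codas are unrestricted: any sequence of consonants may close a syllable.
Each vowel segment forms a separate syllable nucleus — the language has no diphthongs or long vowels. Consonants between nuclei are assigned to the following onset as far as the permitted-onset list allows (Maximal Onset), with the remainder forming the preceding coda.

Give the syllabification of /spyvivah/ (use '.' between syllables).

The vowels are y, i, a — 3 nuclei, so 3 syllables.
Between /y/ (V1) and /i/ (V2): /v/ → onset of the next syllable (single consonants are always licit onsets).
Between /i/ (V2) and /a/ (V3): /v/ is a single consonant, so it becomes the next onset.

spy.vi.vah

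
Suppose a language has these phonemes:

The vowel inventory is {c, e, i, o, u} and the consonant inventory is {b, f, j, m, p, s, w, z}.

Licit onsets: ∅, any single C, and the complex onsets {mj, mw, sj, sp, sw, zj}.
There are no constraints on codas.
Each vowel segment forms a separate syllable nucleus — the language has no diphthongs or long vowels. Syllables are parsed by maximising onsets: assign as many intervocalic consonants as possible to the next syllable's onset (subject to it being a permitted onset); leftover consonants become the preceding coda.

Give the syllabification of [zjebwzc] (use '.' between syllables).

zjebw.zc

Nuclei (vowels): e, c → 2 syllables.
V1 /e/ – V2 /c/: /bwz/ — longest licit onset from the right is /z/, leaving /bw/ as coda.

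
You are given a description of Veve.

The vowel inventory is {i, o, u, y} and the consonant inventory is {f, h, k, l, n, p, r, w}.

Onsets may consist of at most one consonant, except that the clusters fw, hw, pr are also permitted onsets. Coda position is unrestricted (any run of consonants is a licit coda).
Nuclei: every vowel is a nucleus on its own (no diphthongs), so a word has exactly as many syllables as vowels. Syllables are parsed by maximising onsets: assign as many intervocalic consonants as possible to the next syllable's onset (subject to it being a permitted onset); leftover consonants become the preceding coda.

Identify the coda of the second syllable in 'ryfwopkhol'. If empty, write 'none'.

pk

The vowels are y, o, o — 3 nuclei, so 3 syllables.
V1 /y/ – V2 /o/: /fw/ — entire cluster is a permitted onset → onset /fw/, coda ∅.
V2 /o/ – V3 /o/: /pkh/; trying suffixes from longest down, /h/ is the first permitted one, so coda /pk/ | onset /h/.
Putting it together: ry.fwopk.hol.
Syllable 2 is /fwopk/: onset /fw/, nucleus /o/, coda /pk/.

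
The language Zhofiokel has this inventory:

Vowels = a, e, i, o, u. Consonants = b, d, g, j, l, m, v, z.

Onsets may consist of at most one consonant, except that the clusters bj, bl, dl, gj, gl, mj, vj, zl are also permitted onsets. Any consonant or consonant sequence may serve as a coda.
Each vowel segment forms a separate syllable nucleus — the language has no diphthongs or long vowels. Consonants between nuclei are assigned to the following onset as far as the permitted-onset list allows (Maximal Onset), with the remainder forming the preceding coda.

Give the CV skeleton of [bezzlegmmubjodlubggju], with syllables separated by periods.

Nuclei (vowels): e, e, u, o, u, u → 6 syllables.
σ1/σ2 boundary: /zzl/ splits as /z/ + /zl/ (/zl/ is the longest suffix that is a licit onset).
σ2/σ3 boundary: /gmm/ splits as /gm/ + /m/ (/m/ is the longest suffix that is a licit onset).
σ3/σ4 boundary: cluster /bj/ — /bj/ is itself a permitted onset, so the whole cluster goes right; preceding coda = ∅.
σ4/σ5 boundary: /dl/ — entire cluster is a permitted onset → onset /dl/, coda ∅.
σ5/σ6 boundary: /bggj/; trying suffixes from longest down, /gj/ is the first permitted one, so coda /bg/ | onset /gj/.
Putting it together: bez.zlegm.mu.bjo.dlubg.gju.
Mapping each syllable to C/V: /bez/ → CVC, /zlegm/ → CCVCC, /mu/ → CV, /bjo/ → CCV, /dlubg/ → CCVCC, /gju/ → CCV.

CVC.CCVCC.CV.CCV.CCVCC.CCV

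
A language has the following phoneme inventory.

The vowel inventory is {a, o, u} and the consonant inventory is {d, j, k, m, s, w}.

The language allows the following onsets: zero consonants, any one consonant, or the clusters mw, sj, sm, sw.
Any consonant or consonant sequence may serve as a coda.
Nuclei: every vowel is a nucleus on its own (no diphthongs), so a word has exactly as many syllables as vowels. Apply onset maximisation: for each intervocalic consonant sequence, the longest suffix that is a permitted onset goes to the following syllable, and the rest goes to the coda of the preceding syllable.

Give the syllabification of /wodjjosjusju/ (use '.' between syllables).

Nuclei (vowels): o, o, u, u → 4 syllables.
Between /o/ (V1) and /o/ (V2): cluster /djj/ — the longest permitted-onset suffix is /j/; onset = /j/, preceding coda = /dj/.
Between /o/ (V2) and /u/ (V3): /sj/ — entire cluster is a permitted onset → onset /sj/, coda ∅.
Between /u/ (V3) and /u/ (V4): /sj/ — entire cluster is a permitted onset → onset /sj/, coda ∅.

wodj.jo.sju.sju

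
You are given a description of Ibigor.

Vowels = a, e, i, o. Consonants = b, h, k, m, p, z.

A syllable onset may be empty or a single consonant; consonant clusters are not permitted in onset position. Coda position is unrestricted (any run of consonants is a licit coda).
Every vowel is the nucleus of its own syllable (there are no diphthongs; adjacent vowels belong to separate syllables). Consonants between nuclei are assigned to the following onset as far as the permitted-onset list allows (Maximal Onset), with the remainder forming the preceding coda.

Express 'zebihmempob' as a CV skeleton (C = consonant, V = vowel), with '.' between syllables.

CV.CVC.CVC.CVC

Vowels present: e, i, e, o; each is a nucleus, giving 4 syllables.
V1 /e/ – V2 /i/: /b/ → onset of the next syllable (single consonants are always licit onsets).
V2 /i/ – V3 /e/: cluster /hm/ — the longest permitted-onset suffix is /m/; onset = /m/, preceding coda = /h/.
V3 /e/ – V4 /o/: /mp/ splits as /m/ + /p/ (/p/ is the longest suffix that is a licit onset).
Putting it together: ze.bih.mem.pob.
Mapping each syllable to C/V: /ze/ → CV, /bih/ → CVC, /mem/ → CVC, /pob/ → CVC.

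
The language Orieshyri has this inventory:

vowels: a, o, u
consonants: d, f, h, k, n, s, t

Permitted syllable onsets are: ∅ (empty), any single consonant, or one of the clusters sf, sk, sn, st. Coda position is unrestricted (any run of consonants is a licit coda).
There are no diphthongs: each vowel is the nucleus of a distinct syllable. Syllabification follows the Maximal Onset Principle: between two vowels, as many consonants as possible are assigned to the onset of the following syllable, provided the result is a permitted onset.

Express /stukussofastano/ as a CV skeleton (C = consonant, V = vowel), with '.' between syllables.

Nuclei (vowels): u, u, o, a, a, o → 6 syllables.
/u…u/ gap (V1→V2): /k/ is a single consonant, so it becomes the next onset.
/u…o/ gap (V2→V3): /ss/ splits as /s/ + /s/ (/s/ is the longest suffix that is a licit onset).
/o…a/ gap (V3→V4): /f/ is a single consonant, so it becomes the next onset.
/a…a/ gap (V4→V5): /st/ — entire cluster is a permitted onset → onset /st/, coda ∅.
/a…o/ gap (V5→V6): just /n/ — single C goes to the following onset.
Syllabification: stu.kus.so.fa.sta.no.
Mapping each syllable to C/V: /stu/ → CCV, /kus/ → CVC, /so/ → CV, /fa/ → CV, /sta/ → CCV, /no/ → CV.

CCV.CVC.CV.CV.CCV.CV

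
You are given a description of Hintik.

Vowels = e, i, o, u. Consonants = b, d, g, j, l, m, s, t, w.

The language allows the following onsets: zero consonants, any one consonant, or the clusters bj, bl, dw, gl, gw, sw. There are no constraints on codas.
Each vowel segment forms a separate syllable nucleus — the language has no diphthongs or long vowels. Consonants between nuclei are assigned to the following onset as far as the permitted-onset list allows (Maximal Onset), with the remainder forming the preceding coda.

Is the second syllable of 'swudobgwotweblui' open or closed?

closed

The vowels are u, o, o, e, u, i — 6 nuclei, so 6 syllables.
V1 /u/ – V2 /o/: /d/ is a single consonant, so it becomes the next onset.
V2 /o/ – V3 /o/: cluster /bgw/ — the longest permitted-onset suffix is /gw/; onset = /gw/, preceding coda = /b/.
V3 /o/ – V4 /e/: cluster /tw/ — the longest permitted-onset suffix is /w/; onset = /w/, preceding coda = /t/.
V4 /e/ – V5 /u/: /bl/ is a licit onset in full, so it all attaches to the next syllable.
V5 /u/ – V6 /i/: no consonants, so the boundary falls immediately after /u/.
So the parse is swu.dob.gwot.we.blu.i.
Syllable 2 is /dob/ with coda /b/, so it is closed.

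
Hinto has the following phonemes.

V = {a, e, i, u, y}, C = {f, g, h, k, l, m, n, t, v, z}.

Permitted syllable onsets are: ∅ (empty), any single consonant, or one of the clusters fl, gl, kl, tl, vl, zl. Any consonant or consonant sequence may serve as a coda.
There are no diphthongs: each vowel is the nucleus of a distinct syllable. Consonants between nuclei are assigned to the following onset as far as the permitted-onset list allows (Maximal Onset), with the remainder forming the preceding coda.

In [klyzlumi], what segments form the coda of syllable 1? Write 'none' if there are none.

Nuclei (vowels): y, u, i → 3 syllables.
V1 /y/ – V2 /u/: /zl/ is a licit onset in full, so it all attaches to the next syllable.
V2 /u/ – V3 /i/: /m/ → onset of the next syllable (single consonants are always licit onsets).
So the parse is kly.zlu.mi.
Syllable 1 is /kly/: onset /kl/, nucleus /y/, coda ∅.

none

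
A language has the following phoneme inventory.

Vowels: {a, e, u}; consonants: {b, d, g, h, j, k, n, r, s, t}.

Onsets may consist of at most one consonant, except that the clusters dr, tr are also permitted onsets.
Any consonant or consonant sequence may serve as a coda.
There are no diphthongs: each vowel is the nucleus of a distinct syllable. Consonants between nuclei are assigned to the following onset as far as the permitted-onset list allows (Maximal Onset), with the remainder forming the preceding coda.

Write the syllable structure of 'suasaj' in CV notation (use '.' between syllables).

CV.V.CVC

Nuclei (vowels): u, a, a → 3 syllables.
σ1/σ2 boundary: hiatus — the boundary sits between the two vowels.
σ2/σ3 boundary: just /s/ — single C goes to the following onset.
Result: su.a.saj.
Mapping each syllable to C/V: /su/ → CV, /a/ → V, /saj/ → CVC.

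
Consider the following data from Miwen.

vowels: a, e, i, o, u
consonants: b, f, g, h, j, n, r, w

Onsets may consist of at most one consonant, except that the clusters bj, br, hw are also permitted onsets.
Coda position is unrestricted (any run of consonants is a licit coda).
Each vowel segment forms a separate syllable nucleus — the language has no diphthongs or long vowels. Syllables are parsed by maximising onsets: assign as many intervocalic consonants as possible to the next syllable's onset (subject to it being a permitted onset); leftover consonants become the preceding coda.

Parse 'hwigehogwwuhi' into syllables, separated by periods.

hwi.ge.hogw.wu.hi

The vowels are i, e, o, u, i — 5 nuclei, so 5 syllables.
σ1/σ2 boundary: /g/ → onset of the next syllable (single consonants are always licit onsets).
σ2/σ3 boundary: just /h/ — single C goes to the following onset.
σ3/σ4 boundary: /gww/ splits as /gw/ + /w/ (/w/ is the longest suffix that is a licit onset).
σ4/σ5 boundary: /h/ → onset of the next syllable (single consonants are always licit onsets).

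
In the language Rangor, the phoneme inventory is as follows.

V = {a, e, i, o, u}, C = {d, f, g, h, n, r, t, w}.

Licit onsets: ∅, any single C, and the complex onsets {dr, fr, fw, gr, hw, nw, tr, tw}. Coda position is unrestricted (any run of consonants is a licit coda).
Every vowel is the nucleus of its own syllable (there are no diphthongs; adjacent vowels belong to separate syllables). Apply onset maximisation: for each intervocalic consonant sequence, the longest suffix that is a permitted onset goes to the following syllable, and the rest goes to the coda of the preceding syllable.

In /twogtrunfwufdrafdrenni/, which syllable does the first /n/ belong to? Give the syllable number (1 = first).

2

Vowels present: o, u, u, a, e, i; each is a nucleus, giving 6 syllables.
/o…u/ gap (V1→V2): /gtr/ — longest licit onset from the right is /tr/, leaving /g/ as coda.
/u…u/ gap (V2→V3): /nfw/ splits as /n/ + /fw/ (/fw/ is the longest suffix that is a licit onset).
/u…a/ gap (V3→V4): cluster /fdr/ — the longest permitted-onset suffix is /dr/; onset = /dr/, preceding coda = /f/.
/a…e/ gap (V4→V5): /fdr/ splits as /f/ + /dr/ (/dr/ is the longest suffix that is a licit onset).
/e…i/ gap (V5→V6): /nn/ splits as /n/ + /n/ (/n/ is the longest suffix that is a licit onset).
Result: twog.trun.fwuf.draf.dren.ni.
The first /n/ is in the coda of syllable 2 (/trun/).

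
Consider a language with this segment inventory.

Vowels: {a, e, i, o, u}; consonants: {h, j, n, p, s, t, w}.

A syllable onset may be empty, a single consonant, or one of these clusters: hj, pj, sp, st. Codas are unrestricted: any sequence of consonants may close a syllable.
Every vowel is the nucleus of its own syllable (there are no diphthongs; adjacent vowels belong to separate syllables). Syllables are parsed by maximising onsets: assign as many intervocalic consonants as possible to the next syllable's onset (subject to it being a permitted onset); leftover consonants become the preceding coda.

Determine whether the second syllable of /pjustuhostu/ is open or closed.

Vowels present: u, u, o, u; each is a nucleus, giving 4 syllables.
σ1/σ2 boundary: /st/ — entire cluster is a permitted onset → onset /st/, coda ∅.
σ2/σ3 boundary: /h/ → onset of the next syllable (single consonants are always licit onsets).
σ3/σ4 boundary: /st/ — entire cluster is a permitted onset → onset /st/, coda ∅.
Syllabification: pju.stu.ho.stu.
Syllable 2 is /stu/; it ends in its nucleus with no coda, so it is open.

open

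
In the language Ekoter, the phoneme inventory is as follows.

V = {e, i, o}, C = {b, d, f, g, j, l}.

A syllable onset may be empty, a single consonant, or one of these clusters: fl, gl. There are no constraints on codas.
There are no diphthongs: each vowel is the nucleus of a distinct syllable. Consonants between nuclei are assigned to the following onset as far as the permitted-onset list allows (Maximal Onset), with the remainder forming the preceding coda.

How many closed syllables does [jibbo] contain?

Vowels present: i, o; each is a nucleus, giving 2 syllables.
Between /i/ (V1) and /o/ (V2): /bb/; trying suffixes from longest down, /b/ is the first permitted one, so coda /b/ | onset /b/.
Syllabification: jib.bo.
Classifying each syllable: /jib/ (closed), /bo/ (open).
Closed syllables: 1.

1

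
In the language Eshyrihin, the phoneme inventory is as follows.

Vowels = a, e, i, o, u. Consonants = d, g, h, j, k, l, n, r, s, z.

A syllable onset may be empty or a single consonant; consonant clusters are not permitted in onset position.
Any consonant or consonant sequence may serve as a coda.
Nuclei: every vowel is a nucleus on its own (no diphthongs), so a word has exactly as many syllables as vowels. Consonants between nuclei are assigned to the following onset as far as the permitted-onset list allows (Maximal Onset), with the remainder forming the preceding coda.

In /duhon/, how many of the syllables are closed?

1

Nuclei (vowels): u, o → 2 syllables.
V1 /u/ – V2 /o/: /h/ → onset of the next syllable (single consonants are always licit onsets).
Syllabification: du.hon.
Classifying each syllable: /du/ (open), /hon/ (closed).
Closed syllables: 1.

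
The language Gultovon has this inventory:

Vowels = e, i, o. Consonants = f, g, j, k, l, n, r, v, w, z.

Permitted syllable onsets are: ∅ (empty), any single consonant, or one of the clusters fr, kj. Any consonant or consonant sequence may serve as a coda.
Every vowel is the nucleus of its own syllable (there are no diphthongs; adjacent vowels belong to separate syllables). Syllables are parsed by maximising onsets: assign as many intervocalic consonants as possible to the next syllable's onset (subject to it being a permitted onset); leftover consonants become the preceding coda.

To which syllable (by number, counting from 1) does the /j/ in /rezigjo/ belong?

Vowels present: e, i, o; each is a nucleus, giving 3 syllables.
/e…i/ gap (V1→V2): just /z/ — single C goes to the following onset.
/i…o/ gap (V2→V3): /gj/ splits as /g/ + /j/ (/j/ is the longest suffix that is a licit onset).
Putting it together: re.zig.jo.
The /j/ is in the onset of syllable 3 (/jo/).

3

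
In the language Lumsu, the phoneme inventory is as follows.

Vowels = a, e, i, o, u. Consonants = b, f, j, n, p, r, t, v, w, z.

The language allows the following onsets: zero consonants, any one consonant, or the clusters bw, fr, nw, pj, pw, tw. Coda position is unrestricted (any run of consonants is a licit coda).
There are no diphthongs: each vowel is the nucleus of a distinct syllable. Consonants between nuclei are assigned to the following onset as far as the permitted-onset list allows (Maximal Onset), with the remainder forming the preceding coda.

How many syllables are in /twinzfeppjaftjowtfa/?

The vowels are i, e, a, o, a — 5 nuclei, so 5 syllables.

5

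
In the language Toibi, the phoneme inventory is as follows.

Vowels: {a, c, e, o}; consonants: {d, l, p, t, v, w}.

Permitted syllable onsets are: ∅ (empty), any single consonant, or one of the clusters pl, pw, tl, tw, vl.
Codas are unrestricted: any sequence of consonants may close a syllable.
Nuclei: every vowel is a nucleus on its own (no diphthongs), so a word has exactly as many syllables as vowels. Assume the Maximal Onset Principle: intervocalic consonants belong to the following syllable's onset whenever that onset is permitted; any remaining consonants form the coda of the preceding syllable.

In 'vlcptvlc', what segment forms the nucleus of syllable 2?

Vowels present: c, c; each is a nucleus, giving 2 syllables.
The second nucleus (vowel 2 from the left) is /c/.

c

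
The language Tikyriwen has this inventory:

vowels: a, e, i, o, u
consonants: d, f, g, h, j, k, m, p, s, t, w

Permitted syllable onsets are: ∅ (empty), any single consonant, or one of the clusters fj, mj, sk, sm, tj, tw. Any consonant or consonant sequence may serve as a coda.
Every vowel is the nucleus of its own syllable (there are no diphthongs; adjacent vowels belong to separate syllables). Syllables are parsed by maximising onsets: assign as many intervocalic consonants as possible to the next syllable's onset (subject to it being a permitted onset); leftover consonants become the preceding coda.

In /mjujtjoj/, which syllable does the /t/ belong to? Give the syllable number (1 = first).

2

Nuclei (vowels): u, o → 2 syllables.
V1 /u/ – V2 /o/: cluster /jtj/ — the longest permitted-onset suffix is /tj/; onset = /tj/, preceding coda = /j/.
Syllabification: mjuj.tjoj.
The /t/ is in the onset of syllable 2 (/tjoj/).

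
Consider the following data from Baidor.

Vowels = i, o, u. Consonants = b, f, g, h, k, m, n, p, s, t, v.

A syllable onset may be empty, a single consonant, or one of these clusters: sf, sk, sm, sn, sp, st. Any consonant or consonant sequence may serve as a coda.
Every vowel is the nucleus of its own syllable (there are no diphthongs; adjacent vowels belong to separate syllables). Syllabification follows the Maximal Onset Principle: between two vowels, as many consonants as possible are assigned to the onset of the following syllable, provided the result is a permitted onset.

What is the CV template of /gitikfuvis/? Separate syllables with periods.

CV.CVC.CV.CVC

Nuclei (vowels): i, i, u, i → 4 syllables.
σ1/σ2 boundary: just /t/ — single C goes to the following onset.
σ2/σ3 boundary: /kf/ — longest licit onset from the right is /f/, leaving /k/ as coda.
σ3/σ4 boundary: /v/ → onset of the next syllable (single consonants are always licit onsets).
Result: gi.tik.fu.vis.
Mapping each syllable to C/V: /gi/ → CV, /tik/ → CVC, /fu/ → CV, /vis/ → CVC.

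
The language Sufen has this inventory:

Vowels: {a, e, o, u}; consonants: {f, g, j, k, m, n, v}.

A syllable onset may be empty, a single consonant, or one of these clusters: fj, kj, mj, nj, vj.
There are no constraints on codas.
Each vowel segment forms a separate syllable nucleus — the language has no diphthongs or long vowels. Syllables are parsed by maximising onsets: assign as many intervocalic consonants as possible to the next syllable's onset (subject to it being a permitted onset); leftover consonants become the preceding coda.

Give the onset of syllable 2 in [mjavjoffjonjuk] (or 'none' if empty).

Vowels present: a, o, o, u; each is a nucleus, giving 4 syllables.
V1 /a/ – V2 /o/: /vj/ is a licit onset in full, so it all attaches to the next syllable.
V2 /o/ – V3 /o/: /ffj/; trying suffixes from longest down, /fj/ is the first permitted one, so coda /f/ | onset /fj/.
V3 /o/ – V4 /u/: cluster /nj/ — /nj/ is itself a permitted onset, so the whole cluster goes right; preceding coda = ∅.
So the parse is mja.vjof.fjo.njuk.
Syllable 2 is /vjof/: onset /vj/, nucleus /o/, coda /f/.

vj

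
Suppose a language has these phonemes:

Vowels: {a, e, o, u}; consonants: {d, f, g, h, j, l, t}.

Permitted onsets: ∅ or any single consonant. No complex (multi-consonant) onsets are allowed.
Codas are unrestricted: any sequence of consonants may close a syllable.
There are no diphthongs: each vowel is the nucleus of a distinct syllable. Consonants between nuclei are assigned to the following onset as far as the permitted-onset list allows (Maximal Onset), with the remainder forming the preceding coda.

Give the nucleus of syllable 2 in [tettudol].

u

Nuclei (vowels): e, u, o → 3 syllables.
The second nucleus (vowel 2 from the left) is /u/.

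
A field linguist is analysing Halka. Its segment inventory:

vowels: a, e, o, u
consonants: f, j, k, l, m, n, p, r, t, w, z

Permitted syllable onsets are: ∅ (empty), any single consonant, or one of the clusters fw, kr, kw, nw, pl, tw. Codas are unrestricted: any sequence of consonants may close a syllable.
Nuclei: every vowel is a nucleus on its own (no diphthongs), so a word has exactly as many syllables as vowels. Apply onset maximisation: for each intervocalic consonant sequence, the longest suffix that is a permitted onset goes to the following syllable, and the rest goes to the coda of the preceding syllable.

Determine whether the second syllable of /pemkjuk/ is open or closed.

closed

The vowels are e, u — 2 nuclei, so 2 syllables.
/e…u/ gap (V1→V2): /mkj/ splits as /mk/ + /j/ (/j/ is the longest suffix that is a licit onset).
Result: pemk.juk.
Syllable 2 is /juk/ with coda /k/, so it is closed.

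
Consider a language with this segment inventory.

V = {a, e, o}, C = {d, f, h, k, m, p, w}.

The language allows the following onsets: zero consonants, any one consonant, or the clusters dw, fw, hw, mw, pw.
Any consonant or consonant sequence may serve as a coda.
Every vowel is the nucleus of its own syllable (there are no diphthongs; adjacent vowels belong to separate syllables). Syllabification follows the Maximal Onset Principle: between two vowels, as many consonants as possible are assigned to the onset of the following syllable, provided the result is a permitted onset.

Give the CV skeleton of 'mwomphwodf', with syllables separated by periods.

Vowels present: o, o; each is a nucleus, giving 2 syllables.
V1 /o/ – V2 /o/: /mphw/ — longest licit onset from the right is /hw/, leaving /mp/ as coda.
Syllabification: mwomp.hwodf.
Mapping each syllable to C/V: /mwomp/ → CCVCC, /hwodf/ → CCVCC.

CCVCC.CCVCC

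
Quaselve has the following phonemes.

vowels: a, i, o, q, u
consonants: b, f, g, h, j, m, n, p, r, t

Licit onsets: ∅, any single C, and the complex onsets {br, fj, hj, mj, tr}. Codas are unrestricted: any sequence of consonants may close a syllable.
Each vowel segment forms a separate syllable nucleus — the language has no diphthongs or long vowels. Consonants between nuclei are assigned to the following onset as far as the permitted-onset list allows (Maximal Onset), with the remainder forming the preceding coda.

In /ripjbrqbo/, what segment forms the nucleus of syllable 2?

q

Vowels present: i, q, o; each is a nucleus, giving 3 syllables.
The second nucleus (vowel 2 from the left) is /q/.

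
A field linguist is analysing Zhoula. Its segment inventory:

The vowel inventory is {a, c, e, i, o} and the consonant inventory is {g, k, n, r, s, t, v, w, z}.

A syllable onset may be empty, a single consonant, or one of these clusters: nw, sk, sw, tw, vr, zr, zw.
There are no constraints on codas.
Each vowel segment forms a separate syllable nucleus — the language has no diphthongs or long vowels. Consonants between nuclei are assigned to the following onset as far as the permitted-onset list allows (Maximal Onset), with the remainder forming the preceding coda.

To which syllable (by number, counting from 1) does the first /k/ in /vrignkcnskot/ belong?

2

Nuclei (vowels): i, c, o → 3 syllables.
/i…c/ gap (V1→V2): cluster /gnk/ — the longest permitted-onset suffix is /k/; onset = /k/, preceding coda = /gn/.
/c…o/ gap (V2→V3): /nsk/ — longest licit onset from the right is /sk/, leaving /n/ as coda.
So the parse is vrign.kcn.skot.
The first /k/ is in the onset of syllable 2 (/kcn/).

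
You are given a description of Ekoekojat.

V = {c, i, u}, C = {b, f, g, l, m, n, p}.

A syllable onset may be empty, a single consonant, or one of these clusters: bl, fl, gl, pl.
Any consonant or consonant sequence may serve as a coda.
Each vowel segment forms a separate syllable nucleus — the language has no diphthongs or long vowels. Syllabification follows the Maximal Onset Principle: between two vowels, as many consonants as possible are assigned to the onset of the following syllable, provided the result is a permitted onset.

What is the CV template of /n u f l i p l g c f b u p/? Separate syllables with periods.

The vowels are u, i, c, u — 4 nuclei, so 4 syllables.
σ1/σ2 boundary: /fl/ — entire cluster is a permitted onset → onset /fl/, coda ∅.
σ2/σ3 boundary: cluster /plg/ — the longest permitted-onset suffix is /g/; onset = /g/, preceding coda = /pl/.
σ3/σ4 boundary: /fb/; trying suffixes from longest down, /b/ is the first permitted one, so coda /f/ | onset /b/.
Syllabification: nu.flipl.gcf.bup.
Mapping each syllable to C/V: /nu/ → CV, /flipl/ → CCVCC, /gcf/ → CVC, /bup/ → CVC.

CV.CCVCC.CVC.CVC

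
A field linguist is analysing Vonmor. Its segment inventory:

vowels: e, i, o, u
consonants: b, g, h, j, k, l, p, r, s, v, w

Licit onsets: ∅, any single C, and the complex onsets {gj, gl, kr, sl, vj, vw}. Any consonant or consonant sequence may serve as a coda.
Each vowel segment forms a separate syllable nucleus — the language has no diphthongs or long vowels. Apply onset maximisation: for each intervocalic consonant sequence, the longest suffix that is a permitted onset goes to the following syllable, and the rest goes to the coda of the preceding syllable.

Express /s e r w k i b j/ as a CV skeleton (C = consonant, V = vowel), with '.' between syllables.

Vowels present: e, i; each is a nucleus, giving 2 syllables.
Between /e/ (V1) and /i/ (V2): /rwk/ splits as /rw/ + /k/ (/k/ is the longest suffix that is a licit onset).
So the parse is serw.kibj.
Mapping each syllable to C/V: /serw/ → CVCC, /kibj/ → CVCC.

CVCC.CVCC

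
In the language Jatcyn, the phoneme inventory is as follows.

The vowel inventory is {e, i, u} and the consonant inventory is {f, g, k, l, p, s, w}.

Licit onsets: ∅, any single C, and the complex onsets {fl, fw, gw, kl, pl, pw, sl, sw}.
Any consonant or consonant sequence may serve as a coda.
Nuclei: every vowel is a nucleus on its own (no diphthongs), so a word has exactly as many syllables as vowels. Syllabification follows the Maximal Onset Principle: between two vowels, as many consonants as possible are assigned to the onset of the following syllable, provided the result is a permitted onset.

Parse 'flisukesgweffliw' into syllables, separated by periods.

fli.su.kes.gwef.fliw

The vowels are i, u, e, e, i — 5 nuclei, so 5 syllables.
V1 /i/ – V2 /u/: /s/ → onset of the next syllable (single consonants are always licit onsets).
V2 /u/ – V3 /e/: /k/ → onset of the next syllable (single consonants are always licit onsets).
V3 /e/ – V4 /e/: /sgw/ splits as /s/ + /gw/ (/gw/ is the longest suffix that is a licit onset).
V4 /e/ – V5 /i/: /ffl/ — longest licit onset from the right is /fl/, leaving /f/ as coda.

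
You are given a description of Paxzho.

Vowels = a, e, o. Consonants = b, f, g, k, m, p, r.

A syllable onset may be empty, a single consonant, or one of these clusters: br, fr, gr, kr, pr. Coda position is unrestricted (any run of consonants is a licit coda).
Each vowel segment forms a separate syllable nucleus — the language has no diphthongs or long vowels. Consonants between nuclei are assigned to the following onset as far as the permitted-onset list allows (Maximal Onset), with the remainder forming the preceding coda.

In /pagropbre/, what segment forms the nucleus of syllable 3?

Vowels present: a, o, e; each is a nucleus, giving 3 syllables.
The third nucleus (vowel 3 from the left) is /e/.

e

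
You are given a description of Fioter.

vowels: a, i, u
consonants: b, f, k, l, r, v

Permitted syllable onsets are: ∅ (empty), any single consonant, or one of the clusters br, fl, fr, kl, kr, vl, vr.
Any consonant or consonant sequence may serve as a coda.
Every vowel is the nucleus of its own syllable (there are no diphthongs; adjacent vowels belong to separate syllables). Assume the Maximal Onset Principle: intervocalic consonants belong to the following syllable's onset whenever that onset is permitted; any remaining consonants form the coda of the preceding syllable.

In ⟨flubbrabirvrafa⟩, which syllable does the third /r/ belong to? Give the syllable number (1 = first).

Nuclei (vowels): u, a, i, a, a → 5 syllables.
Between /u/ (V1) and /a/ (V2): cluster /bbr/ — the longest permitted-onset suffix is /br/; onset = /br/, preceding coda = /b/.
Between /a/ (V2) and /i/ (V3): /b/ is a single consonant, so it becomes the next onset.
Between /i/ (V3) and /a/ (V4): cluster /rvr/ — the longest permitted-onset suffix is /vr/; onset = /vr/, preceding coda = /r/.
Between /a/ (V4) and /a/ (V5): /f/ → onset of the next syllable (single consonants are always licit onsets).
Putting it together: flub.bra.bir.vra.fa.
The third /r/ is in the onset of syllable 4 (/vra/).

4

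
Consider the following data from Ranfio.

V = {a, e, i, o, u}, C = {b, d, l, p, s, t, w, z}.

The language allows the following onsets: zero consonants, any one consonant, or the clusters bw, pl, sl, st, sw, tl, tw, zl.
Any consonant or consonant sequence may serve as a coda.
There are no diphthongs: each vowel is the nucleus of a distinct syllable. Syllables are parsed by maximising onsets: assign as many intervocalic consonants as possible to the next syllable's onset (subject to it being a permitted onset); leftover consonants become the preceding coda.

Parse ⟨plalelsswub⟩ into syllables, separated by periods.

pla.lels.swub

Vowels present: a, e, u; each is a nucleus, giving 3 syllables.
V1 /a/ – V2 /e/: just /l/ — single C goes to the following onset.
V2 /e/ – V3 /u/: /lssw/ — longest licit onset from the right is /sw/, leaving /ls/ as coda.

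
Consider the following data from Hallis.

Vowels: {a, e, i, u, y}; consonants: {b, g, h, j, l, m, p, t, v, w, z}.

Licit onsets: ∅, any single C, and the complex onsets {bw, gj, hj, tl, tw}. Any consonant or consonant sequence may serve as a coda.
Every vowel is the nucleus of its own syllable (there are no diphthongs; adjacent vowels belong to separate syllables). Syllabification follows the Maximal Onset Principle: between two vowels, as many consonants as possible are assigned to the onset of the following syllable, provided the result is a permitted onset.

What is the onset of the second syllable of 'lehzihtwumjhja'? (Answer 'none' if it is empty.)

The vowels are e, i, u, a — 4 nuclei, so 4 syllables.
V1 /e/ – V2 /i/: cluster /hz/ — the longest permitted-onset suffix is /z/; onset = /z/, preceding coda = /h/.
V2 /i/ – V3 /u/: cluster /htw/ — the longest permitted-onset suffix is /tw/; onset = /tw/, preceding coda = /h/.
V3 /u/ – V4 /a/: /mjhj/; trying suffixes from longest down, /hj/ is the first permitted one, so coda /mj/ | onset /hj/.
Result: leh.zih.twumj.hja.
Syllable 2 is /zih/: onset /z/, nucleus /i/, coda /h/.

z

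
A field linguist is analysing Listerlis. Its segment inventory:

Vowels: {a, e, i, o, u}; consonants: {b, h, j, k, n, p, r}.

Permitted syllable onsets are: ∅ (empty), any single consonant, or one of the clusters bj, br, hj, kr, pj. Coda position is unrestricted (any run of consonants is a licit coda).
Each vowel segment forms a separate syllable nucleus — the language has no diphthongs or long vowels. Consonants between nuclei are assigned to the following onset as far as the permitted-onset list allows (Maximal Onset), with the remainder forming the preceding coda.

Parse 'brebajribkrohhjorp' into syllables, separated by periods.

Nuclei (vowels): e, a, i, o, o → 5 syllables.
Between /e/ (V1) and /a/ (V2): /b/ is a single consonant, so it becomes the next onset.
Between /a/ (V2) and /i/ (V3): /jr/ splits as /j/ + /r/ (/r/ is the longest suffix that is a licit onset).
Between /i/ (V3) and /o/ (V4): /bkr/ splits as /b/ + /kr/ (/kr/ is the longest suffix that is a licit onset).
Between /o/ (V4) and /o/ (V5): cluster /hhj/ — the longest permitted-onset suffix is /hj/; onset = /hj/, preceding coda = /h/.

bre.baj.rib.kroh.hjorp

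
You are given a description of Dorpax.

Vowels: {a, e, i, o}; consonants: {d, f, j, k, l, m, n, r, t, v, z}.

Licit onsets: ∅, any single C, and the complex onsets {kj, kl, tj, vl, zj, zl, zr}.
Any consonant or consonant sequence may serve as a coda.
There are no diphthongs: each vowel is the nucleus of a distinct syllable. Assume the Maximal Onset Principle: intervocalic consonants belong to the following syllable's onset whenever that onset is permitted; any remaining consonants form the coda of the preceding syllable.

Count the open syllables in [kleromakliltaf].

The vowels are e, o, a, i, a — 5 nuclei, so 5 syllables.
Between /e/ (V1) and /o/ (V2): just /r/ — single C goes to the following onset.
Between /o/ (V2) and /a/ (V3): /m/ → onset of the next syllable (single consonants are always licit onsets).
Between /a/ (V3) and /i/ (V4): /kl/ — entire cluster is a permitted onset → onset /kl/, coda ∅.
Between /i/ (V4) and /a/ (V5): /lt/ — longest licit onset from the right is /t/, leaving /l/ as coda.
So the parse is kle.ro.ma.klil.taf.
Classifying each syllable: /kle/ (open), /ro/ (open), /ma/ (open), /klil/ (closed), /taf/ (closed).
Open syllables: 3.

3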